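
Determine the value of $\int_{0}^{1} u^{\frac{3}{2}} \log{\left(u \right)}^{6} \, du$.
$\frac{18432}{15625}$

Begin with the known integral
$$J(a) = \int_{0}^{1} u^{a} \, du = \frac{1}{a + 1}.$$

Differentiating under the integral sign brings down a factor of $\ln u$:
$$\frac{dJ}{da} = \int_{0}^{1} u^{a} \log{\left(u \right)} \, du = - \frac{1}{\left(a + 1\right)^{2}}.$$

Repeating $6$ times in total — each differentiation brings down another $\ln u$ — gives
$$\frac{d^{6}J}{da^{6}} = \int_{0}^{1} u^{a} \log{\left(u \right)}^{6} \, du = \frac{720}{\left(a + 1\right)^{7}},$$
and the integrand here is exactly the target integrand, so $I = \frac{720}{\left(a + 1\right)^{7}}$.

Setting $a = \frac{3}{2}$:
$$I = \frac{18432}{15625}.$$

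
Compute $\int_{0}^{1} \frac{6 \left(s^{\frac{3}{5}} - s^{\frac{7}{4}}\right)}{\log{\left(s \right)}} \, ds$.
$\log{\left(\frac{1073741824}{27680640625} \right)}$

Replace the exponent $\frac{3}{5}$ by a parameter $a$: let $I(a) = \int_{0}^{1} \frac{6 \left(- s^{\frac{7}{4}} + s^{a}\right)}{\log{\left(s \right)}} \, ds$.

Since $\dfrac{\partial}{\partial a}\,s^{a} = s^{a} \ln s$, the $\ln s$ in the denominator cancels and
$$\frac{dI}{da} = \int_{0}^{1} 6 s^{a} \, ds = 6 \left[\frac{s^{a+1}}{a+1}\right]_0^1 = \frac{6}{a + 1}.$$

Integrating with respect to $a$ gives $I(a) = \log{\left(\frac{4096 \left(a + 1\right)^{6}}{1771561} \right)} + C$.

At $a = \frac{7}{4}$ the integrand is identically $0$, so $I(\frac{7}{4}) = 0$. The closed form gives $0$, hence $C = 0$.

Setting $a = \frac{3}{5}$:
$$I = \log{\left(\frac{1073741824}{27680640625} \right)}.$$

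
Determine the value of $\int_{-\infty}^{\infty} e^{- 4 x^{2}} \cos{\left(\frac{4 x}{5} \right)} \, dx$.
$\frac{\sqrt{\pi}}{2 e^{\frac{1}{25}}}$

Let $b$ denote the cosine frequency and define $I(b) = \int_{-\infty}^{\infty} e^{- 4 x^{2}} \cos{\left(b x \right)} \, dx$.

Differentiating under the integral sign,
$$I'(b) = \int_{-\infty}^{\infty} - x e^{- 4 x^{2}} \sin{\left(b x \right)} \, dx.$$

Integrate $\int_{-\infty}^{\infty} x \sin(b x)\, e^{- 4 x^{2}}\, dx$ by parts with $u = \sin(b x)$ and $dv = x\, e^{- 4 x^{2}}\, dx$, giving $v = - \frac{e^{- 4 x^{2}}}{8}$. The boundary term vanishes and
$$\int_{-\infty}^{\infty} x \sin(b x)\, e^{- 4 x^{2}}\, dx = \frac{b}{8} \int_{-\infty}^{\infty} \cos(b x)\, e^{- 4 x^{2}}\, dx,$$
so $I'(b) = - \frac{b}{8}\, I(b)$.

This is a separable first-order ODE; solving with the initial condition $I(0) = \int_{-\infty}^{\infty} e^{- 4 x^{2}}\,dx = \frac{\sqrt{\pi}}{2}$ gives
$$I(b) = \frac{\sqrt{\pi} e^{- \frac{b^{2}}{16}}}{2}.$$

Setting $b = \frac{4}{5}$:
$$I = \frac{\sqrt{\pi}}{2 e^{\frac{1}{25}}}.$$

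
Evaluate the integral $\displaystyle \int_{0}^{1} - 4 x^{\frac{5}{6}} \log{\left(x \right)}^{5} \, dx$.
$\frac{22394880}{1771561}$

Start from the elementary integral
$$J(a) = \int_{0}^{1} - 4 x^{a} \, dx = - \frac{4}{a + 1}.$$

Differentiating under the integral sign brings down a factor of $\ln x$:
$$\frac{dJ}{da} = \int_{0}^{1} - 4 x^{a} \log{\left(x \right)} \, dx = \frac{4}{\left(a + 1\right)^{2}}.$$

Repeating $5$ times in total — each differentiation brings down another $\ln x$ — gives
$$\frac{d^{5}J}{da^{5}} = \int_{0}^{1} - 4 x^{a} \log{\left(x \right)}^{5} \, dx = \frac{480}{\left(a + 1\right)^{6}},$$
and the integrand here is exactly the target integrand, so $I = \frac{480}{\left(a + 1\right)^{6}}$.

Setting $a = \frac{5}{6}$:
$$I = \frac{22394880}{1771561}.$$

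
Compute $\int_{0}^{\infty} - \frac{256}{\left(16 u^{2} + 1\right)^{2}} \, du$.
$- 16 \pi$

Start from the standard arctangent integral
$$J(a) = \int_{0}^{\infty} - \frac{1}{a^{2} + u^{2}} \, du = - \frac{\pi}{2 a}.$$

Differentiating under the integral sign with respect to $a$,
$$\frac{dJ}{da} = \int_{0}^{\infty} \frac{2 a}{\left(a^{2} + u^{2}\right)^{2}} \, du = \frac{\pi}{2 a^{2}},$$
so $\int_{0}^{\infty} - \frac{1}{\left(a^{2} + u^{2}\right)^{2}} \, du = - \frac{\pi}{4 a^{3}}$.

Setting $a = \frac{1}{4}$:
$$I = - 16 \pi.$$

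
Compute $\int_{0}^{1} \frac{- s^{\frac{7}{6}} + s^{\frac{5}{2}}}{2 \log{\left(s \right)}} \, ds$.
$- \log{\left(13 \right)} + \frac{\log{\left(273 \right)}}{2}$

Replace the exponent $\frac{5}{2}$ by a parameter $a$: let $I(a) = \int_{0}^{1} \frac{- s^{\frac{7}{6}} + s^{a}}{2 \log{\left(s \right)}} \, ds$.

Since $\dfrac{\partial}{\partial a}\,s^{a} = s^{a} \ln s$, the $\ln s$ in the denominator cancels and
$$\frac{dI}{da} = \int_{0}^{1} \frac{1}{2} s^{a} \, ds = \frac{1}{2} \left[\frac{s^{a+1}}{a+1}\right]_0^1 = \frac{1}{2 \left(a + 1\right)}.$$

Integrating with respect to $a$ gives $I(a) = \log{\left(\frac{\sqrt{78} \sqrt{a + 1}}{13} \right)} + C$.

At $a = \frac{7}{6}$ the integrand is identically $0$, so $I(\frac{7}{6}) = 0$. The closed form gives $0$, hence $C = 0$.

Setting $a = \frac{5}{2}$:
$$I = - \log{\left(13 \right)} + \frac{\log{\left(273 \right)}}{2}.$$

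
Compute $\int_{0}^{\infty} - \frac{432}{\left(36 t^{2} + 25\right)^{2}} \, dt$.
$- \frac{18 \pi}{125}$

Begin with the known result
$$J(a) = \int_{0}^{\infty} - \frac{1}{3 \left(a^{2} + t^{2}\right)} \, dt = - \frac{\pi}{6 a}.$$

Differentiating under the integral sign with respect to $a$,
$$\frac{dJ}{da} = \int_{0}^{\infty} \frac{2 a}{3 \left(a^{2} + t^{2}\right)^{2}} \, dt = \frac{\pi}{6 a^{2}},$$
so $\int_{0}^{\infty} - \frac{1}{3 \left(a^{2} + t^{2}\right)^{2}} \, dt = - \frac{\pi}{12 a^{3}}$.

Setting $a = \frac{5}{6}$:
$$I = - \frac{18 \pi}{125}.$$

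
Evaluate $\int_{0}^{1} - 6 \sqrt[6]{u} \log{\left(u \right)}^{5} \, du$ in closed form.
$\frac{33592320}{117649}$

Begin with the known integral
$$J(a) = \int_{0}^{1} - 6 u^{a} \, du = - \frac{6}{a + 1}.$$

Differentiating under the integral sign brings down a factor of $\ln u$:
$$\frac{dJ}{da} = \int_{0}^{1} - 6 u^{a} \log{\left(u \right)} \, du = \frac{6}{\left(a + 1\right)^{2}}.$$

Repeating $5$ times in total — each differentiation brings down another $\ln u$ — gives
$$\frac{d^{5}J}{da^{5}} = \int_{0}^{1} - 6 u^{a} \log{\left(u \right)}^{5} \, du = \frac{720}{\left(a + 1\right)^{6}},$$
and the integrand here is exactly the target integrand, so $I = \frac{720}{\left(a + 1\right)^{6}}$.

Setting $a = \frac{1}{6}$:
$$I = \frac{33592320}{117649}.$$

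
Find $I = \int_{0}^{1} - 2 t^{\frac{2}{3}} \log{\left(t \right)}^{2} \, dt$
$- \frac{108}{125}$

Start from the elementary integral
$$J(a) = \int_{0}^{1} - 2 t^{a} \, dt = - \frac{2}{a + 1}.$$

Differentiating under the integral sign brings down a factor of $\ln t$:
$$\frac{dJ}{da} = \int_{0}^{1} - 2 t^{a} \log{\left(t \right)} \, dt = \frac{2}{\left(a + 1\right)^{2}}.$$

Repeating twice in total — each differentiation brings down another $\ln t$ — gives
$$\frac{d^{2}J}{da^{2}} = \int_{0}^{1} - 2 t^{a} \log{\left(t \right)}^{2} \, dt = - \frac{4}{\left(a + 1\right)^{3}},$$
and the integrand here is exactly the target integrand, so $I = - \frac{4}{\left(a + 1\right)^{3}}$.

Setting $a = \frac{2}{3}$:
$$I = - \frac{108}{125}.$$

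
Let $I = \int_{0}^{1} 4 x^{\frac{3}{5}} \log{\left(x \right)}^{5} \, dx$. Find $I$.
$- \frac{234375}{8192}$

Begin with the known integral
$$J(a) = \int_{0}^{1} 4 x^{a} \, dx = \frac{4}{a + 1}.$$

Differentiating under the integral sign brings down a factor of $\ln x$:
$$\frac{dJ}{da} = \int_{0}^{1} 4 x^{a} \log{\left(x \right)} \, dx = - \frac{4}{\left(a + 1\right)^{2}}.$$

Repeating $5$ times in total — each differentiation brings down another $\ln x$ — gives
$$\frac{d^{5}J}{da^{5}} = \int_{0}^{1} 4 x^{a} \log{\left(x \right)}^{5} \, dx = - \frac{480}{\left(a + 1\right)^{6}},$$
and the integrand here is exactly the target integrand, so $I = - \frac{480}{\left(a + 1\right)^{6}}$.

Setting $a = \frac{3}{5}$:
$$I = - \frac{234375}{8192}.$$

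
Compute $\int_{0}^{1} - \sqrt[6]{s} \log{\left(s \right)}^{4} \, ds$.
$- \frac{186624}{16807}$

Consider the simpler parametrised integral
$$J(a) = \int_{0}^{1} - s^{a} \, ds = - \frac{1}{a + 1}.$$

Differentiating under the integral sign brings down a factor of $\ln s$:
$$\frac{dJ}{da} = \int_{0}^{1} - s^{a} \log{\left(s \right)} \, ds = \frac{1}{\left(a + 1\right)^{2}}.$$

Repeating $4$ times in total — each differentiation brings down another $\ln s$ — gives
$$\frac{d^{4}J}{da^{4}} = \int_{0}^{1} - s^{a} \log{\left(s \right)}^{4} \, ds = - \frac{24}{\left(a + 1\right)^{5}},$$
and the integrand here is exactly the target integrand, so $I = - \frac{24}{\left(a + 1\right)^{5}}$.

Setting $a = \frac{1}{6}$:
$$I = - \frac{186624}{16807}.$$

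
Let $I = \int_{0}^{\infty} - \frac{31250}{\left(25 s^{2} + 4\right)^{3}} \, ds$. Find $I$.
$- \frac{9375 \pi}{256}$

Recall the elementary integral
$$J(a) = \int_{0}^{\infty} - \frac{2}{a^{2} + s^{2}} \, ds = - \frac{\pi}{a}.$$

Differentiating under the integral sign with respect to $a$,
$$\frac{dJ}{da} = \int_{0}^{\infty} \frac{4 a}{\left(a^{2} + s^{2}\right)^{2}} \, ds = \frac{\pi}{a^{2}},$$
so $\int_{0}^{\infty} - \frac{2}{\left(a^{2} + s^{2}\right)^{2}} \, ds = - \frac{\pi}{2 a^{3}}$.

Repeating — each differentiation of $1/(s^2+a^2)^j$ produces $-2ja/(s^2+a^2)^{j+1}$ — and dividing through by $-2ja$ at each step yields, after $2$ differentiations in total,
$$\int_{0}^{\infty} - \frac{2}{\left(a^{2} + s^{2}\right)^{3}} \, ds = - \frac{3 \pi}{8 a^{5}}.$$

Setting $a = \frac{2}{5}$:
$$I = - \frac{9375 \pi}{256}.$$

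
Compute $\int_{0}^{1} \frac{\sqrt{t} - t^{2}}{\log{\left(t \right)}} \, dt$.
$- \log{\left(2 \right)}$

Introduce a parameter $a$ in the exponent: let $I(a) = \int_{0}^{1} \frac{- t^{2} + t^{a}}{\log{\left(t \right)}} \, dt$.

Since $\dfrac{\partial}{\partial a}\,t^{a} = t^{a} \ln t$, the $\ln t$ in the denominator cancels and
$$\frac{dI}{da} = \int_{0}^{1} t^{a} \, dt = \left[\frac{t^{a+1}}{a+1}\right]_0^1 = \frac{1}{a + 1}.$$

Integrating with respect to $a$ gives $I(a) = \log{\left(\frac{a}{3} + \frac{1}{3} \right)} + C$.

At $a = 2$ the integrand is identically $0$, so $I(2) = 0$. The closed form gives $0$, hence $C = 0$.

Setting $a = \frac{1}{2}$:
$$I = - \log{\left(2 \right)}.$$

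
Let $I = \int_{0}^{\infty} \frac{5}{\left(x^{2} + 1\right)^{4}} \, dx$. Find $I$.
$\frac{25 \pi}{32}$

Start from the standard arctangent integral
$$J(a) = \int_{0}^{\infty} \frac{5}{a^{2} + x^{2}} \, dx = \frac{5 \pi}{2 a}.$$

Differentiating under the integral sign with respect to $a$,
$$\frac{dJ}{da} = \int_{0}^{\infty} - \frac{10 a}{\left(a^{2} + x^{2}\right)^{2}} \, dx = - \frac{5 \pi}{2 a^{2}},$$
so $\int_{0}^{\infty} \frac{5}{\left(a^{2} + x^{2}\right)^{2}} \, dx = \frac{5 \pi}{4 a^{3}}$.

Repeating — each differentiation of $1/(x^2+a^2)^j$ produces $-2ja/(x^2+a^2)^{j+1}$ — and dividing through by $-2ja$ at each step yields, after $3$ differentiations in total,
$$\int_{0}^{\infty} \frac{5}{\left(a^{2} + x^{2}\right)^{4}} \, dx = \frac{25 \pi}{32 a^{7}}.$$

Setting $a = 1$:
$$I = \frac{25 \pi}{32}.$$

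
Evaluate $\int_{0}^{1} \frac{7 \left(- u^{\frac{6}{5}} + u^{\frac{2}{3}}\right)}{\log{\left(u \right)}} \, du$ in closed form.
$\log{\left(\frac{6103515625}{42618442977} \right)}$

Consider the one-parameter family: let $I(a) = \int_{0}^{1} \frac{7 \left(- u^{\frac{6}{5}} + u^{a}\right)}{\log{\left(u \right)}} \, du$.

Since $\dfrac{\partial}{\partial a}\,u^{a} = u^{a} \ln u$, the $\ln u$ in the denominator cancels and
$$\frac{dI}{da} = \int_{0}^{1} 7 u^{a} \, du = 7 \left[\frac{u^{a+1}}{a+1}\right]_0^1 = \frac{7}{a + 1}.$$

Integrating with respect to $a$ gives $I(a) = \log{\left(\frac{78125 \left(a + 1\right)^{7}}{19487171} \right)} + C$.

At $a = \frac{6}{5}$ the integrand is identically $0$, so $I(\frac{6}{5}) = 0$. The closed form gives $0$, hence $C = 0$.

Setting $a = \frac{2}{3}$:
$$I = \log{\left(\frac{6103515625}{42618442977} \right)}.$$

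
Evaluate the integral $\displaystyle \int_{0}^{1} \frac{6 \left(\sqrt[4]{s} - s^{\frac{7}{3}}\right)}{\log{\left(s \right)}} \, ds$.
$\log{\left(\frac{729}{262144} \right)}$

Consider the one-parameter family: let $I(a) = \int_{0}^{1} \frac{6 \left(- s^{\frac{7}{3}} + s^{a}\right)}{\log{\left(s \right)}} \, ds$.

Since $\dfrac{\partial}{\partial a}\,s^{a} = s^{a} \ln s$, the $\ln s$ in the denominator cancels and
$$\frac{dI}{da} = \int_{0}^{1} 6 s^{a} \, ds = 6 \left[\frac{s^{a+1}}{a+1}\right]_0^1 = \frac{6}{a + 1}.$$

Integrating with respect to $a$ gives $I(a) = \log{\left(\frac{729 \left(a + 1\right)^{6}}{1000000} \right)} + C$.

At $a = \frac{7}{3}$ the integrand is identically $0$, so $I(\frac{7}{3}) = 0$. The closed form gives $0$, hence $C = 0$.

Setting $a = \frac{1}{4}$:
$$I = \log{\left(\frac{729}{262144} \right)}.$$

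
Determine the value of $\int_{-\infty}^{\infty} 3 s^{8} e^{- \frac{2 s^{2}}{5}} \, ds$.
$\frac{196875 \sqrt{10} \sqrt{\pi}}{512}$

Consider the simpler parametrised integral
$$J(a) = \int_{-\infty}^{\infty} 3 e^{- a s^{2}} \, ds = \frac{3 \sqrt{\pi}}{\sqrt{a}}.$$

Differentiating under the integral sign brings down a factor of $(-s^2)$:
$$\frac{dJ}{da} = \int_{-\infty}^{\infty} - 3 s^{2} e^{- a s^{2}} \, ds = - \frac{3 \sqrt{\pi}}{2 a^{\frac{3}{2}}}.$$

Repeating $4$ times in total — each differentiation brings down another $(-s^2)$ — gives
$$\frac{d^{4}J}{da^{4}} = \int_{-\infty}^{\infty} 3 s^{8} e^{- a s^{2}} \, ds = \frac{315 \sqrt{\pi}}{16 a^{\frac{9}{2}}},$$
and the integrand here is exactly the target integrand, so $I = \frac{315 \sqrt{\pi}}{16 a^{\frac{9}{2}}}$.

Setting $a = \frac{2}{5}$:
$$I = \frac{196875 \sqrt{10} \sqrt{\pi}}{512}.$$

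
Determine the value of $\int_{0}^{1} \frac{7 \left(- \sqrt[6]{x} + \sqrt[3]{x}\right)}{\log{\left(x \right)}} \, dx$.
$\log{\left(\frac{2097152}{823543} \right)}$

Replace the exponent $\frac{1}{3}$ by a parameter $a$: let $I(a) = \int_{0}^{1} \frac{7 \left(- \sqrt[6]{x} + x^{a}\right)}{\log{\left(x \right)}} \, dx$.

Since $\dfrac{\partial}{\partial a}\,x^{a} = x^{a} \ln x$, the $\ln x$ in the denominator cancels and
$$\frac{dI}{da} = \int_{0}^{1} 7 x^{a} \, dx = 7 \left[\frac{x^{a+1}}{a+1}\right]_0^1 = \frac{7}{a + 1}.$$

Integrating with respect to $a$ gives $I(a) = \log{\left(\frac{279936 \left(a + 1\right)^{7}}{823543} \right)} + C$.

At $a = \frac{1}{6}$ the integrand is identically $0$, so $I(\frac{1}{6}) = 0$. The closed form gives $0$, hence $C = 0$.

Setting $a = \frac{1}{3}$:
$$I = \log{\left(\frac{2097152}{823543} \right)}.$$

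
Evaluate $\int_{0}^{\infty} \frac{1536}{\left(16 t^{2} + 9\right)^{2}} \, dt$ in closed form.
$\frac{32 \pi}{9}$

Start from the standard arctangent integral
$$J(a) = \int_{0}^{\infty} \frac{6}{a^{2} + t^{2}} \, dt = \frac{3 \pi}{a}.$$

Differentiating under the integral sign with respect to $a$,
$$\frac{dJ}{da} = \int_{0}^{\infty} - \frac{12 a}{\left(a^{2} + t^{2}\right)^{2}} \, dt = - \frac{3 \pi}{a^{2}},$$
so $\int_{0}^{\infty} \frac{6}{\left(a^{2} + t^{2}\right)^{2}} \, dt = \frac{3 \pi}{2 a^{3}}$.

Setting $a = \frac{3}{4}$:
$$I = \frac{32 \pi}{9}.$$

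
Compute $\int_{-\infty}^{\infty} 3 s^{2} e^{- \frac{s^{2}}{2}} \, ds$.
$3 \sqrt{2} \sqrt{\pi}$

Start from the elementary integral
$$J(a) = \int_{-\infty}^{\infty} 3 e^{- a s^{2}} \, ds = \frac{3 \sqrt{\pi}}{\sqrt{a}}.$$

Differentiating under the integral sign brings down a factor of $(-s^2)$:
$$\frac{dJ}{da} = \int_{-\infty}^{\infty} - 3 s^{2} e^{- a s^{2}} \, ds = - \frac{3 \sqrt{\pi}}{2 a^{\frac{3}{2}}}.$$

The integral on the left is $-I$, so $I = \frac{3 \sqrt{\pi}}{2 a^{\frac{3}{2}}}$.

Setting $a = \frac{1}{2}$:
$$I = 3 \sqrt{2} \sqrt{\pi}.$$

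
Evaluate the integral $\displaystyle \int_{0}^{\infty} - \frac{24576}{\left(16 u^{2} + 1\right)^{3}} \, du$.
$- 1152 \pi$

Start from the standard arctangent integral
$$J(a) = \int_{0}^{\infty} - \frac{6}{a^{2} + u^{2}} \, du = - \frac{3 \pi}{a}.$$

Differentiating under the integral sign with respect to $a$,
$$\frac{dJ}{da} = \int_{0}^{\infty} \frac{12 a}{\left(a^{2} + u^{2}\right)^{2}} \, du = \frac{3 \pi}{a^{2}},$$
so $\int_{0}^{\infty} - \frac{6}{\left(a^{2} + u^{2}\right)^{2}} \, du = - \frac{3 \pi}{2 a^{3}}$.

Repeating — each differentiation of $1/(u^2+a^2)^j$ produces $-2ja/(u^2+a^2)^{j+1}$ — and dividing through by $-2ja$ at each step yields, after $2$ differentiations in total,
$$\int_{0}^{\infty} - \frac{6}{\left(a^{2} + u^{2}\right)^{3}} \, du = - \frac{9 \pi}{8 a^{5}}.$$

Setting $a = \frac{1}{4}$:
$$I = - 1152 \pi.$$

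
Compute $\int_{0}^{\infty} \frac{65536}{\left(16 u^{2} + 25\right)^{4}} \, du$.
$\frac{512 \pi}{15625}$

Recall the elementary integral
$$J(a) = \int_{0}^{\infty} \frac{1}{a^{2} + u^{2}} \, du = \frac{\pi}{2 a}.$$

Differentiating under the integral sign with respect to $a$,
$$\frac{dJ}{da} = \int_{0}^{\infty} - \frac{2 a}{\left(a^{2} + u^{2}\right)^{2}} \, du = - \frac{\pi}{2 a^{2}},$$
so $\int_{0}^{\infty} \frac{1}{\left(a^{2} + u^{2}\right)^{2}} \, du = \frac{\pi}{4 a^{3}}$.

Repeating — each differentiation of $1/(u^2+a^2)^j$ produces $-2ja/(u^2+a^2)^{j+1}$ — and dividing through by $-2ja$ at each step yields, after $3$ differentiations in total,
$$\int_{0}^{\infty} \frac{1}{\left(a^{2} + u^{2}\right)^{4}} \, du = \frac{5 \pi}{32 a^{7}}.$$

Setting $a = \frac{5}{4}$:
$$I = \frac{512 \pi}{15625}.$$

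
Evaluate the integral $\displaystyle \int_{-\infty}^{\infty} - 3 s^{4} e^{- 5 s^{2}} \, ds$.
$- \frac{9 \sqrt{5} \sqrt{\pi}}{500}$

Begin with the known integral
$$J(a) = \int_{-\infty}^{\infty} - 3 e^{- a s^{2}} \, ds = - \frac{3 \sqrt{\pi}}{\sqrt{a}}.$$

Differentiating under the integral sign brings down a factor of $(-s^2)$:
$$\frac{dJ}{da} = \int_{-\infty}^{\infty} 3 s^{2} e^{- a s^{2}} \, ds = \frac{3 \sqrt{\pi}}{2 a^{\frac{3}{2}}}.$$

Repeating twice in total — each differentiation brings down another $(-s^2)$ — gives
$$\frac{d^{2}J}{da^{2}} = \int_{-\infty}^{\infty} - 3 s^{4} e^{- a s^{2}} \, ds = - \frac{9 \sqrt{\pi}}{4 a^{\frac{5}{2}}},$$
and the integrand here is exactly the target integrand, so $I = - \frac{9 \sqrt{\pi}}{4 a^{\frac{5}{2}}}$.

Setting $a = 5$:
$$I = - \frac{9 \sqrt{5} \sqrt{\pi}}{500}.$$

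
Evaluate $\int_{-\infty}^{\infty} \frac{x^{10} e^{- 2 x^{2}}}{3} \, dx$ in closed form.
$\frac{315 \sqrt{2} \sqrt{\pi}}{2048}$

Consider the simpler parametrised integral
$$J(a) = \int_{-\infty}^{\infty} \frac{e^{- a x^{2}}}{3} \, dx = \frac{\sqrt{\pi}}{3 \sqrt{a}}.$$

Differentiating under the integral sign brings down a factor of $(-x^2)$:
$$\frac{dJ}{da} = \int_{-\infty}^{\infty} - \frac{x^{2} e^{- a x^{2}}}{3} \, dx = - \frac{\sqrt{\pi}}{6 a^{\frac{3}{2}}}.$$

Repeating $5$ times in total — each differentiation brings down another $(-x^2)$ — gives
$$\frac{d^{5}J}{da^{5}} = \int_{-\infty}^{\infty} - \frac{x^{10} e^{- a x^{2}}}{3} \, dx = - \frac{315 \sqrt{\pi}}{32 a^{\frac{11}{2}}},$$
and the integrand here is $(-1)^{5}$ times the target integrand, so $I = (-1)^{5}\,\frac{d^{5}J}{da^{5}} = \frac{315 \sqrt{\pi}}{32 a^{\frac{11}{2}}}$.

Setting $a = 2$:
$$I = \frac{315 \sqrt{2} \sqrt{\pi}}{2048}.$$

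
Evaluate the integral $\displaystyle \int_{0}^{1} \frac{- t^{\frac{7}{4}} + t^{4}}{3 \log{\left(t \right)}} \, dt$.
$\log{\left(\frac{22^{\frac{2}{3}} \sqrt[3]{5}}{11} \right)}$

Introduce a parameter $a$ in the exponent: let $I(a) = \int_{0}^{1} \frac{- t^{\frac{7}{4}} + t^{a}}{3 \log{\left(t \right)}} \, dt$.

Since $\dfrac{\partial}{\partial a}\,t^{a} = t^{a} \ln t$, the $\ln t$ in the denominator cancels and
$$\frac{dI}{da} = \int_{0}^{1} \frac{1}{3} t^{a} \, dt = \frac{1}{3} \left[\frac{t^{a+1}}{a+1}\right]_0^1 = \frac{1}{3 \left(a + 1\right)}.$$

Integrating with respect to $a$ gives $I(a) = \log{\left(\frac{22^{\frac{2}{3}} \sqrt[3]{a + 1}}{11} \right)} + C$.

At $a = \frac{7}{4}$ the integrand is identically $0$, so $I(\frac{7}{4}) = 0$. The closed form gives $0$, hence $C = 0$.

Setting $a = 4$:
$$I = \log{\left(\frac{22^{\frac{2}{3}} \sqrt[3]{5}}{11} \right)}.$$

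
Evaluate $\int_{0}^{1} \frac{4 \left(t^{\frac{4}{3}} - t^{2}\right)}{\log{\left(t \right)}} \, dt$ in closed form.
$- \log{\left(\frac{6561}{2401} \right)}$

Consider the one-parameter family: let $I(a) = \int_{0}^{1} \frac{4 \left(t^{\frac{4}{3}} - t^{a}\right)}{\log{\left(t \right)}} \, dt$.

Since $\dfrac{\partial}{\partial a}\,t^{a} = t^{a} \ln t$, the $\ln t$ in the denominator cancels and
$$\frac{dI}{da} = \int_{0}^{1} -4 t^{a} \, dt = -4 \left[\frac{t^{a+1}}{a+1}\right]_0^1 = - \frac{4}{a + 1}.$$

Integrating with respect to $a$ gives $I(a) = - \log{\left(\frac{81 \left(a + 1\right)^{4}}{2401} \right)} + C$.

At $a = \frac{4}{3}$ the integrand is identically $0$, so $I(\frac{4}{3}) = 0$. The closed form gives $0$, hence $C = 0$.

Setting $a = 2$:
$$I = - \log{\left(\frac{6561}{2401} \right)}.$$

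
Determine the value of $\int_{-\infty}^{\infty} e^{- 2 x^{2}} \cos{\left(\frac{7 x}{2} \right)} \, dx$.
$\frac{\sqrt{2} \sqrt{\pi}}{2 e^{\frac{49}{32}}}$

Treat the cosine frequency as a parameter and define $I(b) = \int_{-\infty}^{\infty} e^{- 2 x^{2}} \cos{\left(b x \right)} \, dx$.

Differentiating under the integral sign,
$$I'(b) = \int_{-\infty}^{\infty} - x e^{- 2 x^{2}} \sin{\left(b x \right)} \, dx.$$

Integrate $\int_{-\infty}^{\infty} x \sin(b x)\, e^{- 2 x^{2}}\, dx$ by parts with $u = \sin(b x)$ and $dv = x\, e^{- 2 x^{2}}\, dx$, giving $v = - \frac{e^{- 2 x^{2}}}{4}$. The boundary term vanishes and
$$\int_{-\infty}^{\infty} x \sin(b x)\, e^{- 2 x^{2}}\, dx = \frac{b}{4} \int_{-\infty}^{\infty} \cos(b x)\, e^{- 2 x^{2}}\, dx,$$
so $I'(b) = - \frac{b}{4}\, I(b)$.

This is a separable first-order ODE; solving with the initial condition $I(0) = \int_{-\infty}^{\infty} e^{- 2 x^{2}}\,dx = \frac{\sqrt{2} \sqrt{\pi}}{2}$ gives
$$I(b) = \frac{\sqrt{2} \sqrt{\pi} e^{- \frac{b^{2}}{8}}}{2}.$$

Setting $b = \frac{7}{2}$:
$$I = \frac{\sqrt{2} \sqrt{\pi}}{2 e^{\frac{49}{32}}}.$$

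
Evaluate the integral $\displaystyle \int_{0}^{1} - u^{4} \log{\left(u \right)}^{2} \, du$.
$- \frac{2}{125}$

Consider the simpler parametrised integral
$$J(a) = \int_{0}^{1} - u^{a} \, du = - \frac{1}{a + 1}.$$

Differentiating under the integral sign brings down a factor of $\ln u$:
$$\frac{dJ}{da} = \int_{0}^{1} - u^{a} \log{\left(u \right)} \, du = \frac{1}{\left(a + 1\right)^{2}}.$$

Repeating twice in total — each differentiation brings down another $\ln u$ — gives
$$\frac{d^{2}J}{da^{2}} = \int_{0}^{1} - u^{a} \log{\left(u \right)}^{2} \, du = - \frac{2}{\left(a + 1\right)^{3}},$$
and the integrand here is exactly the target integrand, so $I = - \frac{2}{\left(a + 1\right)^{3}}$.

Setting $a = 4$:
$$I = - \frac{2}{125}.$$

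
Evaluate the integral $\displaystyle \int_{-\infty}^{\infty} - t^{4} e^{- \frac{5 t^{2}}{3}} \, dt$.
$- \frac{27 \sqrt{15} \sqrt{\pi}}{500}$

Begin with the known integral
$$J(a) = \int_{-\infty}^{\infty} - e^{- a t^{2}} \, dt = - \frac{\sqrt{\pi}}{\sqrt{a}}.$$

Differentiating under the integral sign brings down a factor of $(-t^2)$:
$$\frac{dJ}{da} = \int_{-\infty}^{\infty} t^{2} e^{- a t^{2}} \, dt = \frac{\sqrt{\pi}}{2 a^{\frac{3}{2}}}.$$

Repeating twice in total — each differentiation brings down another $(-t^2)$ — gives
$$\frac{d^{2}J}{da^{2}} = \int_{-\infty}^{\infty} - t^{4} e^{- a t^{2}} \, dt = - \frac{3 \sqrt{\pi}}{4 a^{\frac{5}{2}}},$$
and the integrand here is exactly the target integrand, so $I = - \frac{3 \sqrt{\pi}}{4 a^{\frac{5}{2}}}$.

Setting $a = \frac{5}{3}$:
$$I = - \frac{27 \sqrt{15} \sqrt{\pi}}{500}.$$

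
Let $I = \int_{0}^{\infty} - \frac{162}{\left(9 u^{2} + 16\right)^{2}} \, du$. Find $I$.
$- \frac{27 \pi}{128}$

Start from the standard arctangent integral
$$J(a) = \int_{0}^{\infty} - \frac{2}{a^{2} + u^{2}} \, du = - \frac{\pi}{a}.$$

Differentiating under the integral sign with respect to $a$,
$$\frac{dJ}{da} = \int_{0}^{\infty} \frac{4 a}{\left(a^{2} + u^{2}\right)^{2}} \, du = \frac{\pi}{a^{2}},$$
so $\int_{0}^{\infty} - \frac{2}{\left(a^{2} + u^{2}\right)^{2}} \, du = - \frac{\pi}{2 a^{3}}$.

Setting $a = \frac{4}{3}$:
$$I = - \frac{27 \pi}{128}.$$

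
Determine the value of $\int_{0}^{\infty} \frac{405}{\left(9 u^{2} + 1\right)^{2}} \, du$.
$\frac{135 \pi}{4}$

Recall the elementary integral
$$J(a) = \int_{0}^{\infty} \frac{5}{a^{2} + u^{2}} \, du = \frac{5 \pi}{2 a}.$$

Differentiating under the integral sign with respect to $a$,
$$\frac{dJ}{da} = \int_{0}^{\infty} - \frac{10 a}{\left(a^{2} + u^{2}\right)^{2}} \, du = - \frac{5 \pi}{2 a^{2}},$$
so $\int_{0}^{\infty} \frac{5}{\left(a^{2} + u^{2}\right)^{2}} \, du = \frac{5 \pi}{4 a^{3}}$.

Setting $a = \frac{1}{3}$:
$$I = \frac{135 \pi}{4}.$$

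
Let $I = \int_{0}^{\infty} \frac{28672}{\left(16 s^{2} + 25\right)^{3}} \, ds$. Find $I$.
$\frac{1344 \pi}{3125}$

Start from the standard arctangent integral
$$J(a) = \int_{0}^{\infty} \frac{7}{a^{2} + s^{2}} \, ds = \frac{7 \pi}{2 a}.$$

Differentiating under the integral sign with respect to $a$,
$$\frac{dJ}{da} = \int_{0}^{\infty} - \frac{14 a}{\left(a^{2} + s^{2}\right)^{2}} \, ds = - \frac{7 \pi}{2 a^{2}},$$
so $\int_{0}^{\infty} \frac{7}{\left(a^{2} + s^{2}\right)^{2}} \, ds = \frac{7 \pi}{4 a^{3}}$.

Repeating — each differentiation of $1/(s^2+a^2)^j$ produces $-2ja/(s^2+a^2)^{j+1}$ — and dividing through by $-2ja$ at each step yields, after $2$ differentiations in total,
$$\int_{0}^{\infty} \frac{7}{\left(a^{2} + s^{2}\right)^{3}} \, ds = \frac{21 \pi}{16 a^{5}}.$$

Setting $a = \frac{5}{4}$:
$$I = \frac{1344 \pi}{3125}.$$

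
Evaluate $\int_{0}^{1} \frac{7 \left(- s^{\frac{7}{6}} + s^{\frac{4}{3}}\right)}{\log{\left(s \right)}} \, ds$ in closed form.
$\log{\left(\frac{105413504}{62748517} \right)}$

Consider the one-parameter family: let $I(a) = \int_{0}^{1} \frac{7 \left(- s^{\frac{7}{6}} + s^{a}\right)}{\log{\left(s \right)}} \, ds$.

Since $\dfrac{\partial}{\partial a}\,s^{a} = s^{a} \ln s$, the $\ln s$ in the denominator cancels and
$$\frac{dI}{da} = \int_{0}^{1} 7 s^{a} \, ds = 7 \left[\frac{s^{a+1}}{a+1}\right]_0^1 = \frac{7}{a + 1}.$$

Integrating with respect to $a$ gives $I(a) = \log{\left(\frac{279936 \left(a + 1\right)^{7}}{62748517} \right)} + C$.

At $a = \frac{7}{6}$ the integrand is identically $0$, so $I(\frac{7}{6}) = 0$. The closed form gives $0$, hence $C = 0$.

Setting $a = \frac{4}{3}$:
$$I = \log{\left(\frac{105413504}{62748517} \right)}.$$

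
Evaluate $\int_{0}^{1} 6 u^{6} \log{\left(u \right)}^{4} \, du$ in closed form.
$\frac{144}{16807}$

Begin with the known integral
$$J(a) = \int_{0}^{1} 6 u^{a} \, du = \frac{6}{a + 1}.$$

Differentiating under the integral sign brings down a factor of $\ln u$:
$$\frac{dJ}{da} = \int_{0}^{1} 6 u^{a} \log{\left(u \right)} \, du = - \frac{6}{\left(a + 1\right)^{2}}.$$

Repeating $4$ times in total — each differentiation brings down another $\ln u$ — gives
$$\frac{d^{4}J}{da^{4}} = \int_{0}^{1} 6 u^{a} \log{\left(u \right)}^{4} \, du = \frac{144}{\left(a + 1\right)^{5}},$$
and the integrand here is exactly the target integrand, so $I = \frac{144}{\left(a + 1\right)^{5}}$.

Setting $a = 6$:
$$I = \frac{144}{16807}.$$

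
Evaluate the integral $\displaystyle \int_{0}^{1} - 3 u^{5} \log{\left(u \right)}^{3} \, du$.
$\frac{1}{72}$

Consider the simpler parametrised integral
$$J(a) = \int_{0}^{1} - 3 u^{a} \, du = - \frac{3}{a + 1}.$$

Differentiating under the integral sign brings down a factor of $\ln u$:
$$\frac{dJ}{da} = \int_{0}^{1} - 3 u^{a} \log{\left(u \right)} \, du = \frac{3}{\left(a + 1\right)^{2}}.$$

Repeating $3$ times in total — each differentiation brings down another $\ln u$ — gives
$$\frac{d^{3}J}{da^{3}} = \int_{0}^{1} - 3 u^{a} \log{\left(u \right)}^{3} \, du = \frac{18}{\left(a + 1\right)^{4}},$$
and the integrand here is exactly the target integrand, so $I = \frac{18}{\left(a + 1\right)^{4}}$.

Setting $a = 5$:
$$I = \frac{1}{72}.$$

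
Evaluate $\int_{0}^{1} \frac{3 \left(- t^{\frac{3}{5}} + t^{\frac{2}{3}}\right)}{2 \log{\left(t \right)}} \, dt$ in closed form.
$\log{\left(\frac{125 \sqrt{6}}{288} \right)}$

Introduce a parameter $a$ in the exponent: let $I(a) = \int_{0}^{1} \frac{3 \left(- t^{\frac{3}{5}} + t^{a}\right)}{2 \log{\left(t \right)}} \, dt$.

Since $\dfrac{\partial}{\partial a}\,t^{a} = t^{a} \ln t$, the $\ln t$ in the denominator cancels and
$$\frac{dI}{da} = \int_{0}^{1} \frac{3}{2} t^{a} \, dt = \frac{3}{2} \left[\frac{t^{a+1}}{a+1}\right]_0^1 = \frac{3}{2 \left(a + 1\right)}.$$

Integrating with respect to $a$ gives $I(a) = \log{\left(\frac{5 \sqrt{10} \left(a + 1\right)^{\frac{3}{2}}}{32} \right)} + C$.

At $a = \frac{3}{5}$ the integrand is identically $0$, so $I(\frac{3}{5}) = 0$. The closed form gives $0$, hence $C = 0$.

Setting $a = \frac{2}{3}$:
$$I = \log{\left(\frac{125 \sqrt{6}}{288} \right)}.$$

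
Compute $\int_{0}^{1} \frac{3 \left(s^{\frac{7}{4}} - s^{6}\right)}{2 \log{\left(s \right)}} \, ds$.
$- \log{\left(\frac{56 \sqrt{77}}{121} \right)}$

Replace the exponent $6$ by a parameter $a$: let $I(a) = \int_{0}^{1} \frac{3 \left(s^{\frac{7}{4}} - s^{a}\right)}{2 \log{\left(s \right)}} \, ds$.

Since $\dfrac{\partial}{\partial a}\,s^{a} = s^{a} \ln s$, the $\ln s$ in the denominator cancels and
$$\frac{dI}{da} = \int_{0}^{1} - \frac{3}{2} s^{a} \, ds = - \frac{3}{2} \left[\frac{s^{a+1}}{a+1}\right]_0^1 = - \frac{3}{2 a + 2}.$$

Integrating with respect to $a$ gives $I(a) = - \log{\left(\frac{8 \sqrt{11} \left(a + 1\right)^{\frac{3}{2}}}{121} \right)} + C$.

At $a = \frac{7}{4}$ the integrand is identically $0$, so $I(\frac{7}{4}) = 0$. The closed form gives $0$, hence $C = 0$.

Setting $a = 6$:
$$I = - \log{\left(\frac{56 \sqrt{77}}{121} \right)}.$$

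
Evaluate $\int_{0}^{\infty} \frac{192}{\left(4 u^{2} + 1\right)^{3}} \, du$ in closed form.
$18 \pi$

Start from the standard arctangent integral
$$J(a) = \int_{0}^{\infty} \frac{3}{a^{2} + u^{2}} \, du = \frac{3 \pi}{2 a}.$$

Differentiating under the integral sign with respect to $a$,
$$\frac{dJ}{da} = \int_{0}^{\infty} - \frac{6 a}{\left(a^{2} + u^{2}\right)^{2}} \, du = - \frac{3 \pi}{2 a^{2}},$$
so $\int_{0}^{\infty} \frac{3}{\left(a^{2} + u^{2}\right)^{2}} \, du = \frac{3 \pi}{4 a^{3}}$.

Repeating — each differentiation of $1/(u^2+a^2)^j$ produces $-2ja/(u^2+a^2)^{j+1}$ — and dividing through by $-2ja$ at each step yields, after $2$ differentiations in total,
$$\int_{0}^{\infty} \frac{3}{\left(a^{2} + u^{2}\right)^{3}} \, du = \frac{9 \pi}{16 a^{5}}.$$

Setting $a = \frac{1}{2}$:
$$I = 18 \pi.$$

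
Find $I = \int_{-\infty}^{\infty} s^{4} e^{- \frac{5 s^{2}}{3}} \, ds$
$\frac{27 \sqrt{15} \sqrt{\pi}}{500}$

Begin with the known integral
$$J(a) = \int_{-\infty}^{\infty} e^{- a s^{2}} \, ds = \frac{\sqrt{\pi}}{\sqrt{a}}.$$

Differentiating under the integral sign brings down a factor of $(-s^2)$:
$$\frac{dJ}{da} = \int_{-\infty}^{\infty} - s^{2} e^{- a s^{2}} \, ds = - \frac{\sqrt{\pi}}{2 a^{\frac{3}{2}}}.$$

Repeating twice in total — each differentiation brings down another $(-s^2)$ — gives
$$\frac{d^{2}J}{da^{2}} = \int_{-\infty}^{\infty} s^{4} e^{- a s^{2}} \, ds = \frac{3 \sqrt{\pi}}{4 a^{\frac{5}{2}}},$$
and the integrand here is exactly the target integrand, so $I = \frac{3 \sqrt{\pi}}{4 a^{\frac{5}{2}}}$.

Setting $a = \frac{5}{3}$:
$$I = \frac{27 \sqrt{15} \sqrt{\pi}}{500}.$$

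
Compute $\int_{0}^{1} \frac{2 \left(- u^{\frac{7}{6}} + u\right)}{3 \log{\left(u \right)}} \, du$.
$\log{\left(\frac{2 \sqrt[3]{234}}{13} \right)}$

Consider the one-parameter family: let $I(a) = \int_{0}^{1} \frac{2 \left(- u^{\frac{7}{6}} + u^{a}\right)}{3 \log{\left(u \right)}} \, du$.

Since $\dfrac{\partial}{\partial a}\,u^{a} = u^{a} \ln u$, the $\ln u$ in the denominator cancels and
$$\frac{dI}{da} = \int_{0}^{1} \frac{2}{3} u^{a} \, du = \frac{2}{3} \left[\frac{u^{a+1}}{a+1}\right]_0^1 = \frac{2}{3 \left(a + 1\right)}.$$

Integrating with respect to $a$ gives $I(a) = \log{\left(\frac{\sqrt[3]{13} \cdot 6^{\frac{2}{3}} \left(a + 1\right)^{\frac{2}{3}}}{13} \right)} + C$.

At $a = \frac{7}{6}$ the integrand is identically $0$, so $I(\frac{7}{6}) = 0$. The closed form gives $0$, hence $C = 0$.

Setting $a = 1$:
$$I = \log{\left(\frac{2 \sqrt[3]{234}}{13} \right)}.$$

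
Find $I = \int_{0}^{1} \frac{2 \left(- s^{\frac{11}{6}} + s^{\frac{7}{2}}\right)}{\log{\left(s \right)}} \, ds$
$\log{\left(\frac{729}{289} \right)}$

Introduce a parameter $a$ in the exponent: let $I(a) = \int_{0}^{1} \frac{2 \left(- s^{\frac{11}{6}} + s^{a}\right)}{\log{\left(s \right)}} \, ds$.

Since $\dfrac{\partial}{\partial a}\,s^{a} = s^{a} \ln s$, the $\ln s$ in the denominator cancels and
$$\frac{dI}{da} = \int_{0}^{1} 2 s^{a} \, ds = 2 \left[\frac{s^{a+1}}{a+1}\right]_0^1 = \frac{2}{a + 1}.$$

Integrating with respect to $a$ gives $I(a) = \log{\left(\frac{36 \left(a + 1\right)^{2}}{289} \right)} + C$.

At $a = \frac{11}{6}$ the integrand is identically $0$, so $I(\frac{11}{6}) = 0$. The closed form gives $0$, hence $C = 0$.

Setting $a = \frac{7}{2}$:
$$I = \log{\left(\frac{729}{289} \right)}.$$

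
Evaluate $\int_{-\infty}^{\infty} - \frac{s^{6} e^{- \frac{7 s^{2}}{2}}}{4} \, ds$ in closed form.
$- \frac{15 \sqrt{14} \sqrt{\pi}}{9604}$

Start from the elementary integral
$$J(a) = \int_{-\infty}^{\infty} - \frac{e^{- a s^{2}}}{4} \, ds = - \frac{\sqrt{\pi}}{4 \sqrt{a}}.$$

Differentiating under the integral sign brings down a factor of $(-s^2)$:
$$\frac{dJ}{da} = \int_{-\infty}^{\infty} \frac{s^{2} e^{- a s^{2}}}{4} \, ds = \frac{\sqrt{\pi}}{8 a^{\frac{3}{2}}}.$$

Repeating $3$ times in total — each differentiation brings down another $(-s^2)$ — gives
$$\frac{d^{3}J}{da^{3}} = \int_{-\infty}^{\infty} \frac{s^{6} e^{- a s^{2}}}{4} \, ds = \frac{15 \sqrt{\pi}}{32 a^{\frac{7}{2}}},$$
and the integrand here is $(-1)^{3}$ times the target integrand, so $I = (-1)^{3}\,\frac{d^{3}J}{da^{3}} = - \frac{15 \sqrt{\pi}}{32 a^{\frac{7}{2}}}$.

Setting $a = \frac{7}{2}$:
$$I = - \frac{15 \sqrt{14} \sqrt{\pi}}{9604}.$$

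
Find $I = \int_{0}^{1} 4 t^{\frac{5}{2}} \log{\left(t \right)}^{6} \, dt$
$\frac{368640}{823543}$

Consider the simpler parametrised integral
$$J(a) = \int_{0}^{1} 4 t^{a} \, dt = \frac{4}{a + 1}.$$

Differentiating under the integral sign brings down a factor of $\ln t$:
$$\frac{dJ}{da} = \int_{0}^{1} 4 t^{a} \log{\left(t \right)} \, dt = - \frac{4}{\left(a + 1\right)^{2}}.$$

Repeating $6$ times in total — each differentiation brings down another $\ln t$ — gives
$$\frac{d^{6}J}{da^{6}} = \int_{0}^{1} 4 t^{a} \log{\left(t \right)}^{6} \, dt = \frac{2880}{\left(a + 1\right)^{7}},$$
and the integrand here is exactly the target integrand, so $I = \frac{2880}{\left(a + 1\right)^{7}}$.

Setting $a = \frac{5}{2}$:
$$I = \frac{368640}{823543}.$$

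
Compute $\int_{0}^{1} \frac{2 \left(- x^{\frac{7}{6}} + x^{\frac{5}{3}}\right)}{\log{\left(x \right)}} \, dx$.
$\log{\left(\frac{256}{169} \right)}$

Introduce a parameter $a$ in the exponent: let $I(a) = \int_{0}^{1} \frac{2 \left(- x^{\frac{7}{6}} + x^{a}\right)}{\log{\left(x \right)}} \, dx$.

Since $\dfrac{\partial}{\partial a}\,x^{a} = x^{a} \ln x$, the $\ln x$ in the denominator cancels and
$$\frac{dI}{da} = \int_{0}^{1} 2 x^{a} \, dx = 2 \left[\frac{x^{a+1}}{a+1}\right]_0^1 = \frac{2}{a + 1}.$$

Integrating with respect to $a$ gives $I(a) = \log{\left(\frac{36 \left(a + 1\right)^{2}}{169} \right)} + C$.

At $a = \frac{7}{6}$ the integrand is identically $0$, so $I(\frac{7}{6}) = 0$. The closed form gives $0$, hence $C = 0$.

Setting $a = \frac{5}{3}$:
$$I = \log{\left(\frac{256}{169} \right)}.$$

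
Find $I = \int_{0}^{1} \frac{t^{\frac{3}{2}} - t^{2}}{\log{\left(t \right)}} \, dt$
$\log{\left(\frac{5}{6} \right)}$

Replace the exponent $\frac{3}{2}$ by a parameter $a$: let $I(a) = \int_{0}^{1} \frac{- t^{2} + t^{a}}{\log{\left(t \right)}} \, dt$.

Since $\dfrac{\partial}{\partial a}\,t^{a} = t^{a} \ln t$, the $\ln t$ in the denominator cancels and
$$\frac{dI}{da} = \int_{0}^{1} t^{a} \, dt = \left[\frac{t^{a+1}}{a+1}\right]_0^1 = \frac{1}{a + 1}.$$

Integrating with respect to $a$ gives $I(a) = \log{\left(\frac{a}{3} + \frac{1}{3} \right)} + C$.

At $a = 2$ the integrand is identically $0$, so $I(2) = 0$. The closed form gives $0$, hence $C = 0$.

Setting $a = \frac{3}{2}$:
$$I = \log{\left(\frac{5}{6} \right)}.$$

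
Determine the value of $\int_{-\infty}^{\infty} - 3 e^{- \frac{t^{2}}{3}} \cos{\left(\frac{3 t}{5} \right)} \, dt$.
$- \frac{3 \sqrt{3} \sqrt{\pi}}{e^{\frac{27}{100}}}$

Let $b$ denote the cosine frequency and define $I(b) = \int_{-\infty}^{\infty} - 3 e^{- \frac{t^{2}}{3}} \cos{\left(b t \right)} \, dt$.

Differentiating under the integral sign,
$$I'(b) = \int_{-\infty}^{\infty} 3 t e^{- \frac{t^{2}}{3}} \sin{\left(b t \right)} \, dt.$$

Integrate $\int_{-\infty}^{\infty} t \sin(b t)\, e^{- \frac{t^{2}}{3}}\, dt$ by parts with $u = \sin(b t)$ and $dv = t\, e^{- \frac{t^{2}}{3}}\, dt$, giving $v = - \frac{3 e^{- \frac{t^{2}}{3}}}{2}$. The boundary term vanishes and
$$\int_{-\infty}^{\infty} t \sin(b t)\, e^{- \frac{t^{2}}{3}}\, dt = \frac{3 b}{2} \int_{-\infty}^{\infty} \cos(b t)\, e^{- \frac{t^{2}}{3}}\, dt,$$
so $I'(b) = - \frac{3 b}{2}\, I(b)$.

This is a separable first-order ODE; solving with the initial condition $I(0) = \int_{-\infty}^{\infty} - 3 e^{- \frac{t^{2}}{3}}\,dt = - 3 \sqrt{3} \sqrt{\pi}$ gives
$$I(b) = - 3 \sqrt{3} \sqrt{\pi} e^{- \frac{3 b^{2}}{4}}.$$

Setting $b = \frac{3}{5}$:
$$I = - \frac{3 \sqrt{3} \sqrt{\pi}}{e^{\frac{27}{100}}}.$$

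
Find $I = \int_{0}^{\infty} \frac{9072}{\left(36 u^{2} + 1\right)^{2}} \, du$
$378 \pi$

Begin with the known result
$$J(a) = \int_{0}^{\infty} \frac{7}{a^{2} + u^{2}} \, du = \frac{7 \pi}{2 a}.$$

Differentiating under the integral sign with respect to $a$,
$$\frac{dJ}{da} = \int_{0}^{\infty} - \frac{14 a}{\left(a^{2} + u^{2}\right)^{2}} \, du = - \frac{7 \pi}{2 a^{2}},$$
so $\int_{0}^{\infty} \frac{7}{\left(a^{2} + u^{2}\right)^{2}} \, du = \frac{7 \pi}{4 a^{3}}$.

Setting $a = \frac{1}{6}$:
$$I = 378 \pi.$$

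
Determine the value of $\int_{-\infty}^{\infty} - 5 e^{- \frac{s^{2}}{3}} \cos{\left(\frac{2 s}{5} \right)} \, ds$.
$- \frac{5 \sqrt{3} \sqrt{\pi}}{e^{\frac{3}{25}}}$

Treat the cosine frequency as a parameter and define $I(b) = \int_{-\infty}^{\infty} - 5 e^{- \frac{s^{2}}{3}} \cos{\left(b s \right)} \, ds$.

Differentiating under the integral sign,
$$I'(b) = \int_{-\infty}^{\infty} 5 s e^{- \frac{s^{2}}{3}} \sin{\left(b s \right)} \, ds.$$

Integrate $\int_{-\infty}^{\infty} s \sin(b s)\, e^{- \frac{s^{2}}{3}}\, ds$ by parts with $u = \sin(b s)$ and $dv = s\, e^{- \frac{s^{2}}{3}}\, ds$, giving $v = - \frac{3 e^{- \frac{s^{2}}{3}}}{2}$. The boundary term vanishes and
$$\int_{-\infty}^{\infty} s \sin(b s)\, e^{- \frac{s^{2}}{3}}\, ds = \frac{3 b}{2} \int_{-\infty}^{\infty} \cos(b s)\, e^{- \frac{s^{2}}{3}}\, ds,$$
so $I'(b) = - \frac{3 b}{2}\, I(b)$.

This is a separable first-order ODE; solving with the initial condition $I(0) = \int_{-\infty}^{\infty} - 5 e^{- \frac{s^{2}}{3}}\,ds = - 5 \sqrt{3} \sqrt{\pi}$ gives
$$I(b) = - 5 \sqrt{3} \sqrt{\pi} e^{- \frac{3 b^{2}}{4}}.$$

Setting $b = \frac{2}{5}$:
$$I = - \frac{5 \sqrt{3} \sqrt{\pi}}{e^{\frac{3}{25}}}.$$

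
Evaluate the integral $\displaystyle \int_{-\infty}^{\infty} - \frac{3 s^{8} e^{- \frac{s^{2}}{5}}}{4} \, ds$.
$- \frac{196875 \sqrt{5} \sqrt{\pi}}{64}$

Consider the simpler parametrised integral
$$J(a) = \int_{-\infty}^{\infty} - \frac{3 e^{- a s^{2}}}{4} \, ds = - \frac{3 \sqrt{\pi}}{4 \sqrt{a}}.$$

Differentiating under the integral sign brings down a factor of $(-s^2)$:
$$\frac{dJ}{da} = \int_{-\infty}^{\infty} \frac{3 s^{2} e^{- a s^{2}}}{4} \, ds = \frac{3 \sqrt{\pi}}{8 a^{\frac{3}{2}}}.$$

Repeating $4$ times in total — each differentiation brings down another $(-s^2)$ — gives
$$\frac{d^{4}J}{da^{4}} = \int_{-\infty}^{\infty} - \frac{3 s^{8} e^{- a s^{2}}}{4} \, ds = - \frac{315 \sqrt{\pi}}{64 a^{\frac{9}{2}}},$$
and the integrand here is exactly the target integrand, so $I = - \frac{315 \sqrt{\pi}}{64 a^{\frac{9}{2}}}$.

Setting $a = \frac{1}{5}$:
$$I = - \frac{196875 \sqrt{5} \sqrt{\pi}}{64}.$$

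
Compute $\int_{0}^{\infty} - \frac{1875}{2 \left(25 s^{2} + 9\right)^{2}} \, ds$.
$- \frac{125 \pi}{72}$

Begin with the known result
$$J(a) = \int_{0}^{\infty} - \frac{3}{2 \left(a^{2} + s^{2}\right)} \, ds = - \frac{3 \pi}{4 a}.$$

Differentiating under the integral sign with respect to $a$,
$$\frac{dJ}{da} = \int_{0}^{\infty} \frac{3 a}{\left(a^{2} + s^{2}\right)^{2}} \, ds = \frac{3 \pi}{4 a^{2}},$$
so $\int_{0}^{\infty} - \frac{3}{2 \left(a^{2} + s^{2}\right)^{2}} \, ds = - \frac{3 \pi}{8 a^{3}}$.

Setting $a = \frac{3}{5}$:
$$I = - \frac{125 \pi}{72}.$$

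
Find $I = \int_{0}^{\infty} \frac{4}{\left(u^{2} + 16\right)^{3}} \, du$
$\frac{3 \pi}{4096}$

Begin with the known result
$$J(a) = \int_{0}^{\infty} \frac{4}{a^{2} + u^{2}} \, du = \frac{2 \pi}{a}.$$

Differentiating under the integral sign with respect to $a$,
$$\frac{dJ}{da} = \int_{0}^{\infty} - \frac{8 a}{\left(a^{2} + u^{2}\right)^{2}} \, du = - \frac{2 \pi}{a^{2}},$$
so $\int_{0}^{\infty} \frac{4}{\left(a^{2} + u^{2}\right)^{2}} \, du = \frac{\pi}{a^{3}}$.

Repeating — each differentiation of $1/(u^2+a^2)^j$ produces $-2ja/(u^2+a^2)^{j+1}$ — and dividing through by $-2ja$ at each step yields, after $2$ differentiations in total,
$$\int_{0}^{\infty} \frac{4}{\left(a^{2} + u^{2}\right)^{3}} \, du = \frac{3 \pi}{4 a^{5}}.$$

Setting $a = 4$:
$$I = \frac{3 \pi}{4096}.$$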